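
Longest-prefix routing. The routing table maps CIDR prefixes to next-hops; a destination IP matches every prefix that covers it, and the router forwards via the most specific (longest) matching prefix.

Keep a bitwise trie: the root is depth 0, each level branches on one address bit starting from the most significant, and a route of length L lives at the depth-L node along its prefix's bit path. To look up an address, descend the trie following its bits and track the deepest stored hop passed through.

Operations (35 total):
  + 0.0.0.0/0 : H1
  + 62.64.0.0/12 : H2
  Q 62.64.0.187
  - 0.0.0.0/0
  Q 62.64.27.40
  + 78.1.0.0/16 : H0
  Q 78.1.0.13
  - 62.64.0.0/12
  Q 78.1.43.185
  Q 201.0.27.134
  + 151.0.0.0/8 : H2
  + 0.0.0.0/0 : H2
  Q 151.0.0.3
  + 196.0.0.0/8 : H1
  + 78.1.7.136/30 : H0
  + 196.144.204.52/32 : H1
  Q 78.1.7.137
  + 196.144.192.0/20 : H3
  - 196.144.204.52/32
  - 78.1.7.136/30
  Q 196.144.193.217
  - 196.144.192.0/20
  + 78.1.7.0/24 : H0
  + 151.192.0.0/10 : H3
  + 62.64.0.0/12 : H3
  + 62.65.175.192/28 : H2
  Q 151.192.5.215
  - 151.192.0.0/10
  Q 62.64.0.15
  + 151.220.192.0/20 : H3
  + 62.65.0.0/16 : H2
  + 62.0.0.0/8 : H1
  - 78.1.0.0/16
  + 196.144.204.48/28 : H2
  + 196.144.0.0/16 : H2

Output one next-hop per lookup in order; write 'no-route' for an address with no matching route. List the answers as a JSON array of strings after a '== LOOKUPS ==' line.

Apply in order:
  + 0.0.0.0/0 (H1) depth=0
  + 62.64.0.0/12 (H2) depth=12
  Q 62.64.0.187: descend 001111100100 ; hops seen [H1,H2] ; pick H2
  - 0.0.0.0/0 clear@0
  Q 62.64.27.40: descend 001111100100 ; hops seen [H2] ; pick H2
  + 78.1.0.0/16 (H0) depth=16
  Q 78.1.0.13: descend 0100111000000001 ; hops seen [H0] ; pick H0
  - 62.64.0.0/12 clear@12
  Q 78.1.43.185: descend 0100111000000001 ; hops seen [H0] ; pick H0
  Q 201.0.27.134: descend ε ; hops seen [∅] ; pick no-route
  + 151.0.0.0/8 (H2) depth=8
  + 0.0.0.0/0 (H2) depth=0
  Q 151.0.0.3: descend 10010111 ; hops seen [H2,H2] ; pick H2
  + 196.0.0.0/8 (H1) depth=8
  + 78.1.7.136/30 (H0) depth=30
  + 196.144.204.52/32 (H1) depth=32
  Q 78.1.7.137: descend 010011100000000100000111100010 ; hops seen [H2,H0,H0] ; pick H0
  + 196.144.192.0/20 (H3) depth=20
  - 196.144.204.52/32 clear@32
  - 78.1.7.136/30 clear@30
  Q 196.144.193.217: descend 11000100100100001100 ; hops seen [H2,H1,H3] ; pick H3
  - 196.144.192.0/20 clear@20
  + 78.1.7.0/24 (H0) depth=24
  + 151.192.0.0/10 (H3) depth=10
  + 62.64.0.0/12 (H3) depth=12
  + 62.65.175.192/28 (H2) depth=28
  Q 151.192.5.215: descend 1001011111 ; hops seen [H2,H2,H3] ; pick H3
  - 151.192.0.0/10 clear@10
  Q 62.64.0.15: descend 001111100100000 ; hops seen [H2,H3] ; pick H3
  + 151.220.192.0/20 (H3) depth=20
  + 62.65.0.0/16 (H2) depth=16
  + 62.0.0.0/8 (H1) depth=8
  - 78.1.0.0/16 clear@16
  + 196.144.204.48/28 (H2) depth=28
  + 196.144.0.0/16 (H2) depth=16

== LOOKUPS ==
["H2","H2","H0","H0","no-route","H2","H0","H3","H3","H3"]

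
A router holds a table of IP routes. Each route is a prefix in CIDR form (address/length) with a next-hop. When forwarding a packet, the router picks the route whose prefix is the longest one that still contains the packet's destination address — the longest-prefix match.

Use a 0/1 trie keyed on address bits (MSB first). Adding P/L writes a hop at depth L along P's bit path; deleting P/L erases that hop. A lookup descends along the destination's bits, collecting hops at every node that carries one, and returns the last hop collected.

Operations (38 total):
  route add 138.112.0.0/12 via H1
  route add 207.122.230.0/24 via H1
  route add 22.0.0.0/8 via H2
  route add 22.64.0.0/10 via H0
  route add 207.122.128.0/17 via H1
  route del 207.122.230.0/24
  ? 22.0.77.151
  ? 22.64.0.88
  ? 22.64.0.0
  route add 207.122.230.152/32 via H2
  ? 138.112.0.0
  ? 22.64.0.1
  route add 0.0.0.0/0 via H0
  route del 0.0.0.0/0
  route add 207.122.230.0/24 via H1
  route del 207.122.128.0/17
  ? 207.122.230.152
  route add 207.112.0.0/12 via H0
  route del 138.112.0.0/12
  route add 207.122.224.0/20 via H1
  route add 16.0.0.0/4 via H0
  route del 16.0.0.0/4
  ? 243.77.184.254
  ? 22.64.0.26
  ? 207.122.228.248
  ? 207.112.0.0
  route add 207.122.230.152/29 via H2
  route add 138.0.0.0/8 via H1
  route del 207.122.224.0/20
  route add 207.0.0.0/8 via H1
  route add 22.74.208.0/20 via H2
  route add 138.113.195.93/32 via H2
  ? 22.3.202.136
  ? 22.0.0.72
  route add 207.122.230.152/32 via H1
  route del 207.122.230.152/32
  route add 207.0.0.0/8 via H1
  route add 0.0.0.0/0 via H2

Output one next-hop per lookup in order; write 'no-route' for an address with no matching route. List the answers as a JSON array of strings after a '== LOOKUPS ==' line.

Process each operation:
  + 138.112.0.0/12 (H1) depth=12
  + 207.122.230.0/24 (H1) depth=24
  + 22.0.0.0/8 (H2) depth=8
  + 22.64.0.0/10 (H0) depth=10
  + 207.122.128.0/17 (H1) depth=17
  del 207.122.230.0/24 (clear depth 24)
  Q 22.0.77.151: descend 000101100 ; hops seen [H2] ; pick H2
  Q 22.64.0.88: descend 0001011001 ; hops seen [H2,H0] ; pick H0
  Q 22.64.0.0: descend 0001011001 ; hops seen [H2,H0] ; pick H0
  + 207.122.230.152/32 (H2) depth=32
  Q 138.112.0.0: descend 100010100111 ; hops seen [H1] ; pick H1
  Q 22.64.0.1: descend 0001011001 ; hops seen [H2,H0] ; pick H0
  + 0.0.0.0/0 (H0) depth=0
  del 0.0.0.0/0 (clear depth 0)
  + 207.122.230.0/24 (H1) depth=24
  del 207.122.128.0/17 (clear depth 17)
  Q 207.122.230.152: descend 11001111011110101110011010011000 ; hops seen [H1,H2] ; pick H2
  + 207.112.0.0/12 (H0) depth=12
  del 138.112.0.0/12 (clear depth 12)
  + 207.122.224.0/20 (H1) depth=20
  + 16.0.0.0/4 (H0) depth=4
  del 16.0.0.0/4 (clear depth 4)
  Q 243.77.184.254: descend 11 ; hops seen [∅] ; pick no-route
  Q 22.64.0.26: descend 0001011001 ; hops seen [H2,H0] ; pick H0
  Q 207.122.228.248: descend 1100111101111010111001 ; hops seen [H0,H1] ; pick H1
  Q 207.112.0.0: descend 110011110111 ; hops seen [H0] ; pick H0
  + 207.122.230.152/29 (H2) depth=29
  + 138.0.0.0/8 (H1) depth=8
  del 207.122.224.0/20 (clear depth 20)
  + 207.0.0.0/8 (H1) depth=8
  + 22.74.208.0/20 (H2) depth=20
  + 138.113.195.93/32 (H2) depth=32
  Q 22.3.202.136: descend 000101100 ; hops seen [H2] ; pick H2
  Q 22.0.0.72: descend 000101100 ; hops seen [H2] ; pick H2
  + 207.122.230.152/32 (H1) depth=32
  del 207.122.230.152/32 (clear depth 32)
  + 207.0.0.0/8 (H1) depth=8
  + 0.0.0.0/0 (H2) depth=0

== LOOKUPS ==
["H2","H0","H0","H1","H0","H2","no-route","H0","H1","H0","H2","H2"]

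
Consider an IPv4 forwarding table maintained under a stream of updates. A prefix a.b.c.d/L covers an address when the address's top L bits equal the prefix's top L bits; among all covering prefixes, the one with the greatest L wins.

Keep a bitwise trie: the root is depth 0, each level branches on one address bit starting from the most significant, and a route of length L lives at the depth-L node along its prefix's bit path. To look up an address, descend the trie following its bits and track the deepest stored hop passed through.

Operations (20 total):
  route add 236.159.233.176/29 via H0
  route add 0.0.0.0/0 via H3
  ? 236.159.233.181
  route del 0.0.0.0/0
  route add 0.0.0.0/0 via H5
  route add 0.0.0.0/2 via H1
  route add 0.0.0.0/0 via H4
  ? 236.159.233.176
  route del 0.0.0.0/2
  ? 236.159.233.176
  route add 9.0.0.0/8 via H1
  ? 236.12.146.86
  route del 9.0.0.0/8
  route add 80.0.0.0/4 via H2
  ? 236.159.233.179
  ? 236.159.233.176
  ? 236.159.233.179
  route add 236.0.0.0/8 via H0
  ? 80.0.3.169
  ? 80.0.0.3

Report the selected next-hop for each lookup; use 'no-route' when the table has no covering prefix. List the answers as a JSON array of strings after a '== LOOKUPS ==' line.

Process each operation:
  add 236.159.233.176/29 -> H0 at depth 29
  add 0.0.0.0/0 -> H3 at depth 0
  ? 236.159.233.181  path d0:H3→d1:-→d2:-→d3:-→d4:-→d5:-→d6:-→d7:-→d8:-→d9:-→d10:-→d11:-→d12:-→d13:-→d14:-→d15:-→d16:-→d17:-→d18:-→d19:-→d20:-→d21:-→d22:-→d23:-→d24:-→d25:-→d26:-→d27:-→d28:-→d29:H0  best=H0
  del 0.0.0.0/0 (clear depth 0)
  add 0.0.0.0/0 -> H5 at depth 0
  add 0.0.0.0/2 -> H1 at depth 2
  add 0.0.0.0/0 -> H4 at depth 0
  ? 236.159.233.176  path d0:H4→d1:-→d2:-→d3:-→d4:-→d5:-→d6:-→d7:-→d8:-→d9:-→d10:-→d11:-→d12:-→d13:-→d14:-→d15:-→d16:-→d17:-→d18:-→d19:-→d20:-→d21:-→d22:-→d23:-→d24:-→d25:-→d26:-→d27:-→d28:-→d29:H0  best=H0
  del 0.0.0.0/2 (clear depth 2)
  ? 236.159.233.176  path d0:H4→d1:-→d2:-→d3:-→d4:-→d5:-→d6:-→d7:-→d8:-→d9:-→d10:-→d11:-→d12:-→d13:-→d14:-→d15:-→d16:-→d17:-→d18:-→d19:-→d20:-→d21:-→d22:-→d23:-→d24:-→d25:-→d26:-→d27:-→d28:-→d29:H0  best=H0
  add 9.0.0.0/8 -> H1 at depth 8
  ? 236.12.146.86  path d0:H4→d1:-→d2:-→d3:-→d4:-→d5:-→d6:-→d7:-→d8:-  best=H4
  del 9.0.0.0/8 (clear depth 8)
  add 80.0.0.0/4 -> H2 at depth 4
  ? 236.159.233.179  path d0:H4→d1:-→d2:-→d3:-→d4:-→d5:-→d6:-→d7:-→d8:-→d9:-→d10:-→d11:-→d12:-→d13:-→d14:-→d15:-→d16:-→d17:-→d18:-→d19:-→d20:-→d21:-→d22:-→d23:-→d24:-→d25:-→d26:-→d27:-→d28:-→d29:H0  best=H0
  ? 236.159.233.176  path d0:H4→d1:-→d2:-→d3:-→d4:-→d5:-→d6:-→d7:-→d8:-→d9:-→d10:-→d11:-→d12:-→d13:-→d14:-→d15:-→d16:-→d17:-→d18:-→d19:-→d20:-→d21:-→d22:-→d23:-→d24:-→d25:-→d26:-→d27:-→d28:-→d29:H0  best=H0
  ? 236.159.233.179  path d0:H4→d1:-→d2:-→d3:-→d4:-→d5:-→d6:-→d7:-→d8:-→d9:-→d10:-→d11:-→d12:-→d13:-→d14:-→d15:-→d16:-→d17:-→d18:-→d19:-→d20:-→d21:-→d22:-→d23:-→d24:-→d25:-→d26:-→d27:-→d28:-→d29:H0  best=H0
  add 236.0.0.0/8 -> H0 at depth 8
  ? 80.0.3.169  path d0:H4→d1:-→d2:-→d3:-→d4:H2  best=H2
  ? 80.0.0.3  path d0:H4→d1:-→d2:-→d3:-→d4:H2  best=H2

== LOOKUPS ==
["H0","H0","H0","H4","H0","H0","H0","H2","H2"]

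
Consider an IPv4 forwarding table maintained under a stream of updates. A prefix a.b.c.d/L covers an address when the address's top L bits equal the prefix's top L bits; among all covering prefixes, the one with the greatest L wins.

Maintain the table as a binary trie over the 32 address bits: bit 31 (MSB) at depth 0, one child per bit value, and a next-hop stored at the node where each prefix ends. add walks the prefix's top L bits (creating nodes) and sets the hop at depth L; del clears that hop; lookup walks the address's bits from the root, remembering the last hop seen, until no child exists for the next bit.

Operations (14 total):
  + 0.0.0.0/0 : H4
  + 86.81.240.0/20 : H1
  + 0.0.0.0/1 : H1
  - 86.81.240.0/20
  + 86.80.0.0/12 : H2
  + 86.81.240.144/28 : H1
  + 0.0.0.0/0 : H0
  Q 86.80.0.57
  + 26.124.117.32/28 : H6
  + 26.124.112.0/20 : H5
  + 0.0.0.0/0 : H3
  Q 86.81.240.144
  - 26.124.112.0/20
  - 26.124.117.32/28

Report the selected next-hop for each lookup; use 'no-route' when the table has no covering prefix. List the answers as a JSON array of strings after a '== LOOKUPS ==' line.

Trace:
  add 0.0.0.0/0 -> H4 at depth 0
  add 86.81.240.0/20 -> H1 at depth 20
  add 0.0.0.0/1 -> H1 at depth 1
  del 86.81.240.0/20 (clear depth 20)
  add 86.80.0.0/12 -> H2 at depth 12
  add 86.81.240.144/28 -> H1 at depth 28
  add 0.0.0.0/0 -> H0 at depth 0
  ? 86.80.0.57  path d0:H0→d1:H1→d2:-→d3:-→d4:-→d5:-→d6:-→d7:-→d8:-→d9:-→d10:-→d11:-→d12:H2→d13:-→d14:-→d15:-  best=H2
  add 26.124.117.32/28 -> H6 at depth 28
  add 26.124.112.0/20 -> H5 at depth 20
  add 0.0.0.0/0 -> H3 at depth 0
  ? 86.81.240.144  path d0:H3→d1:H1→d2:-→d3:-→d4:-→d5:-→d6:-→d7:-→d8:-→d9:-→d10:-→d11:-→d12:H2→d13:-→d14:-→d15:-→d16:-→d17:-→d18:-→d19:-→d20:-→d21:-→d22:-→d23:-→d24:-→d25:-→d26:-→d27:-→d28:H1  best=H1
  del 26.124.112.0/20 (clear depth 20)
  del 26.124.117.32/28 (clear depth 28)

== LOOKUPS ==
["H2","H1"]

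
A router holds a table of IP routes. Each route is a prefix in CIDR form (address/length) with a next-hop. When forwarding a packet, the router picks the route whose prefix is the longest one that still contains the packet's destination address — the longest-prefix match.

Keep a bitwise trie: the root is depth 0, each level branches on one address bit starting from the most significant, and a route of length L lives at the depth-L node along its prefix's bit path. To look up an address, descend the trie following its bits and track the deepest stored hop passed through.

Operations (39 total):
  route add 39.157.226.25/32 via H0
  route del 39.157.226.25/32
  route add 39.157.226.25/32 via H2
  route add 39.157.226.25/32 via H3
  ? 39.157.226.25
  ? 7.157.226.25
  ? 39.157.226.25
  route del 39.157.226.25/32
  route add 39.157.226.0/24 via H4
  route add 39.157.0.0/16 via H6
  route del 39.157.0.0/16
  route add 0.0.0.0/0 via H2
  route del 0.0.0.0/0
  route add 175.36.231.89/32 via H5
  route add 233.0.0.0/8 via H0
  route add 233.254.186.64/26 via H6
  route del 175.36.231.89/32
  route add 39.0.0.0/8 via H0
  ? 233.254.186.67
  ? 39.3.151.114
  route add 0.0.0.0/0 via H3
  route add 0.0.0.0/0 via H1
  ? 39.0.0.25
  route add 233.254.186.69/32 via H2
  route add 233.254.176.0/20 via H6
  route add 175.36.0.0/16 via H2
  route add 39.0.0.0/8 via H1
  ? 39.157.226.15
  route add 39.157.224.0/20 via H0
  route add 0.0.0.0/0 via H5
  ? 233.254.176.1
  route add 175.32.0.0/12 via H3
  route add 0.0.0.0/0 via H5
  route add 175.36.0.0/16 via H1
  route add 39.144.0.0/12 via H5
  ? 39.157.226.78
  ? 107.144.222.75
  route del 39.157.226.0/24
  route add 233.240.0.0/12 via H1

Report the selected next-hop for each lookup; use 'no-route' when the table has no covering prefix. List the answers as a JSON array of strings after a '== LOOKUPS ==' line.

Process each operation:
  + 39.157.226.25/32 (H0) depth=32
  del 39.157.226.25/32 (clear depth 32)
  + 39.157.226.25/32 (H2) depth=32
  + 39.157.226.25/32 (H3) depth=32
  Q 39.157.226.25: descend 00100111100111011110001000011001 ; hops seen [H3] ; pick H3
  Q 7.157.226.25: descend 00 ; hops seen [∅] ; pick no-route
  Q 39.157.226.25: descend 00100111100111011110001000011001 ; hops seen [H3] ; pick H3
  del 39.157.226.25/32 (clear depth 32)
  + 39.157.226.0/24 (H4) depth=24
  + 39.157.0.0/16 (H6) depth=16
  del 39.157.0.0/16 (clear depth 16)
  + 0.0.0.0/0 (H2) depth=0
  del 0.0.0.0/0 (clear depth 0)
  + 175.36.231.89/32 (H5) depth=32
  + 233.0.0.0/8 (H0) depth=8
  + 233.254.186.64/26 (H6) depth=26
  del 175.36.231.89/32 (clear depth 32)
  + 39.0.0.0/8 (H0) depth=8
  Q 233.254.186.67: descend 11101001111111101011101001 ; hops seen [H0,H6] ; pick H6
  Q 39.3.151.114: descend 00100111 ; hops seen [H0] ; pick H0
  + 0.0.0.0/0 (H3) depth=0
  + 0.0.0.0/0 (H1) depth=0
  Q 39.0.0.25: descend 00100111 ; hops seen [H1,H0] ; pick H0
  + 233.254.186.69/32 (H2) depth=32
  + 233.254.176.0/20 (H6) depth=20
  + 175.36.0.0/16 (H2) depth=16
  + 39.0.0.0/8 (H1) depth=8
  Q 39.157.226.15: descend 001001111001110111100010000 ; hops seen [H1,H1,H4] ; pick H4
  + 39.157.224.0/20 (H0) depth=20
  + 0.0.0.0/0 (H5) depth=0
  Q 233.254.176.1: descend 11101001111111101011 ; hops seen [H5,H0,H6] ; pick H6
  + 175.32.0.0/12 (H3) depth=12
  + 0.0.0.0/0 (H5) depth=0
  + 175.36.0.0/16 (H1) depth=16
  + 39.144.0.0/12 (H5) depth=12
  Q 39.157.226.78: descend 0010011110011101111000100 ; hops seen [H5,H1,H5,H0,H4] ; pick H4
  Q 107.144.222.75: descend 0 ; hops seen [H5] ; pick H5
  del 39.157.226.0/24 (clear depth 24)
  + 233.240.0.0/12 (H1) depth=12

== LOOKUPS ==
["H3","no-route","H3","H6","H0","H0","H4","H6","H4","H5"]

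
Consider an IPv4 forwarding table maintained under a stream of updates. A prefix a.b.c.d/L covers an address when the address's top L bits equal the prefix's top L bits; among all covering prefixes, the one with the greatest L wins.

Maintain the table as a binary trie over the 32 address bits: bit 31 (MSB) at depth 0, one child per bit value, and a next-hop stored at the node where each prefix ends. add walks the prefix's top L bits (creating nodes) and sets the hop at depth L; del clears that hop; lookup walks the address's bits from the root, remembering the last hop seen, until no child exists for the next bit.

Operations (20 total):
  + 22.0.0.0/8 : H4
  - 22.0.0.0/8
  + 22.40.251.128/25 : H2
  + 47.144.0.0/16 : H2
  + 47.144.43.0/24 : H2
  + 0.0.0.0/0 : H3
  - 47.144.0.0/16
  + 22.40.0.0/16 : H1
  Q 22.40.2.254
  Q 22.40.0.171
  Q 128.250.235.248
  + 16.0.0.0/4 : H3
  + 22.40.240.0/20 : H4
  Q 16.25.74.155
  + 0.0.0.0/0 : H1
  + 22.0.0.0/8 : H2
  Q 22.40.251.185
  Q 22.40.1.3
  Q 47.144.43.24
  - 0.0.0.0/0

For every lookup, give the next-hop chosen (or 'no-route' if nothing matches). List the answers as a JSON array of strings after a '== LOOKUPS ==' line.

Process each operation:
  add 22.0.0.0/8 -> H4 at depth 8
  del 22.0.0.0/8 (clear depth 8)
  add 22.40.251.128/25 -> H2 at depth 25
  add 47.144.0.0/16 -> H2 at depth 16
  add 47.144.43.0/24 -> H2 at depth 24
  add 0.0.0.0/0 -> H3 at depth 0
  del 47.144.0.0/16 (clear depth 16)
  add 22.40.0.0/16 -> H1 at depth 16
  Q 22.40.2.254: descend 0001011000101000 ; hops seen [H3,H1] ; pick H1
  Q 22.40.0.171: descend 0001011000101000 ; hops seen [H3,H1] ; pick H1
  Q 128.250.235.248: descend ε ; hops seen [H3] ; pick H3
  add 16.0.0.0/4 -> H3 at depth 4
  add 22.40.240.0/20 -> H4 at depth 20
  Q 16.25.74.155: descend 00010 ; hops seen [H3,H3] ; pick H3
  add 0.0.0.0/0 -> H1 at depth 0
  add 22.0.0.0/8 -> H2 at depth 8
  Q 22.40.251.185: descend 0001011000101000111110111 ; hops seen [H1,H3,H2,H1,H4,H2] ; pick H2
  Q 22.40.1.3: descend 0001011000101000 ; hops seen [H1,H3,H2,H1] ; pick H1
  Q 47.144.43.24: descend 001011111001000000101011 ; hops seen [H1,H2] ; pick H2
  del 0.0.0.0/0 (clear depth 0)

== LOOKUPS ==
["H1","H1","H3","H3","H2","H1","H2"]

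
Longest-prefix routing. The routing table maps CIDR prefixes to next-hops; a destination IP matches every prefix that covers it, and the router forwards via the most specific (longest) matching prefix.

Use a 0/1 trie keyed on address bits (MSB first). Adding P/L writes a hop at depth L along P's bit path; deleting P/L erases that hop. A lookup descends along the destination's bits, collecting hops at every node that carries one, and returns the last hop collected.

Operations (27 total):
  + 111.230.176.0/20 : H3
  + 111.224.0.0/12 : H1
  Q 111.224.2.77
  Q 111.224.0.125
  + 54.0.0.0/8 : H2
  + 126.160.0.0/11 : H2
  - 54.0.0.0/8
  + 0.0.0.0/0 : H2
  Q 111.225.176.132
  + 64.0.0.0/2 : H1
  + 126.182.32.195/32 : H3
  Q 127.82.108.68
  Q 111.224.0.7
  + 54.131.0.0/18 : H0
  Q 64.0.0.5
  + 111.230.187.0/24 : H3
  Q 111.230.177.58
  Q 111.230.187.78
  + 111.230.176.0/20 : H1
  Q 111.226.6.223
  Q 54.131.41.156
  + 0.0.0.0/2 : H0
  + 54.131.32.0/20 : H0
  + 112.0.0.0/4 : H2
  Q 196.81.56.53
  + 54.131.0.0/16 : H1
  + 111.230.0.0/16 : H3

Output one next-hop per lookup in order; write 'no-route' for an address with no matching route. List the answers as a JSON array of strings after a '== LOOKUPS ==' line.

Trace:
  add 111.230.176.0/20 -> H3 at depth 20
  add 111.224.0.0/12 -> H1 at depth 12
  Q 111.224.2.77: descend 0110111111100 ; hops seen [H1] ; pick H1
  Q 111.224.0.125: descend 0110111111100 ; hops seen [H1] ; pick H1
  add 54.0.0.0/8 -> H2 at depth 8
  add 126.160.0.0/11 -> H2 at depth 11
  del 54.0.0.0/8 (clear depth 8)
  add 0.0.0.0/0 -> H2 at depth 0
  Q 111.225.176.132: descend 0110111111100 ; hops seen [H2,H1] ; pick H1
  add 64.0.0.0/2 -> H1 at depth 2
  add 126.182.32.195/32 -> H3 at depth 32
  Q 127.82.108.68: descend 0111111 ; hops seen [H2,H1] ; pick H1
  Q 111.224.0.7: descend 0110111111100 ; hops seen [H2,H1,H1] ; pick H1
  add 54.131.0.0/18 -> H0 at depth 18
  Q 64.0.0.5: descend 01 ; hops seen [H2,H1] ; pick H1
  add 111.230.187.0/24 -> H3 at depth 24
  Q 111.230.177.58: descend 01101111111001101011 ; hops seen [H2,H1,H1,H3] ; pick H3
  Q 111.230.187.78: descend 011011111110011010111011 ; hops seen [H2,H1,H1,H3,H3] ; pick H3
  add 111.230.176.0/20 -> H1 at depth 20
  Q 111.226.6.223: descend 0110111111100 ; hops seen [H2,H1,H1] ; pick H1
  Q 54.131.41.156: descend 001101101000001100 ; hops seen [H2,H0] ; pick H0
  add 0.0.0.0/2 -> H0 at depth 2
  add 54.131.32.0/20 -> H0 at depth 20
  add 112.0.0.0/4 -> H2 at depth 4
  Q 196.81.56.53: descend ε ; hops seen [H2] ; pick H2
  add 54.131.0.0/16 -> H1 at depth 16
  add 111.230.0.0/16 -> H3 at depth 16

== LOOKUPS ==
["H1","H1","H1","H1","H1","H1","H3","H3","H1","H0","H2"]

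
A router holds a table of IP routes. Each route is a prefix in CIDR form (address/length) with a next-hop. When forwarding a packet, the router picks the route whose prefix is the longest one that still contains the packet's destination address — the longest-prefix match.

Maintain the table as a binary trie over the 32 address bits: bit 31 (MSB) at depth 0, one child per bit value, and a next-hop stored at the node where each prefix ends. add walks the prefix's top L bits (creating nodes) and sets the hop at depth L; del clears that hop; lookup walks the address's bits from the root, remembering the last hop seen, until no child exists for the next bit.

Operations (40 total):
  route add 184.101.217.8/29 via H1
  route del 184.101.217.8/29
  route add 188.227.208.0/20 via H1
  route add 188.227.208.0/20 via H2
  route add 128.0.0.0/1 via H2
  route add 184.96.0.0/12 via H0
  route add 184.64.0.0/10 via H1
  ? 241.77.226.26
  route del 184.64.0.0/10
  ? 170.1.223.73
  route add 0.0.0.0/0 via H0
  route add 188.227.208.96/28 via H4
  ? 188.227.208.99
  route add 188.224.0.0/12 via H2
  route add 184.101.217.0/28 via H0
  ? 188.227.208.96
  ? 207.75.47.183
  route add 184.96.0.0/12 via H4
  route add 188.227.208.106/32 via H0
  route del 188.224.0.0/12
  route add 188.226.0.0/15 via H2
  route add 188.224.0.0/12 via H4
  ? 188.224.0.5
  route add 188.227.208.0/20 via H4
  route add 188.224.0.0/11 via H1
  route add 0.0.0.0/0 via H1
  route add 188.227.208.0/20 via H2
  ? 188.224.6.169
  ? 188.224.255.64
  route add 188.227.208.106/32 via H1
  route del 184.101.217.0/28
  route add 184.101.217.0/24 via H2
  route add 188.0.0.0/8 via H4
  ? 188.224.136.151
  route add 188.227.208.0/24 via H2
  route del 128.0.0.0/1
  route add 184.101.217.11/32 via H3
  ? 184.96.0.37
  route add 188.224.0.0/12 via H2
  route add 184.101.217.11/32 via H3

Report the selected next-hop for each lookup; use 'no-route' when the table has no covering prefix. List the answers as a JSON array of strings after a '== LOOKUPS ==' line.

Process each operation:
  + 184.101.217.8/29 (H1) depth=29
  - 184.101.217.8/29 clear@29
  + 188.227.208.0/20 (H1) depth=20
  + 188.227.208.0/20 (H2) depth=20
  + 128.0.0.0/1 (H2) depth=1
  + 184.96.0.0/12 (H0) depth=12
  + 184.64.0.0/10 (H1) depth=10
  Q 241.77.226.26: descend 1 ; hops seen [H2] ; pick H2
  - 184.64.0.0/10 clear@10
  Q 170.1.223.73: descend 101 ; hops seen [H2] ; pick H2
  + 0.0.0.0/0 (H0) depth=0
  + 188.227.208.96/28 (H4) depth=28
  Q 188.227.208.99: descend 1011110011100011110100000110 ; hops seen [H0,H2,H2,H4] ; pick H4
  + 188.224.0.0/12 (H2) depth=12
  + 184.101.217.0/28 (H0) depth=28
  Q 188.227.208.96: descend 1011110011100011110100000110 ; hops seen [H0,H2,H2,H2,H4] ; pick H4
  Q 207.75.47.183: descend 1 ; hops seen [H0,H2] ; pick H2
  + 184.96.0.0/12 (H4) depth=12
  + 188.227.208.106/32 (H0) depth=32
  - 188.224.0.0/12 clear@12
  + 188.226.0.0/15 (H2) depth=15
  + 188.224.0.0/12 (H4) depth=12
  Q 188.224.0.5: descend 10111100111000 ; hops seen [H0,H2,H4] ; pick H4
  + 188.227.208.0/20 (H4) depth=20
  + 188.224.0.0/11 (H1) depth=11
  + 0.0.0.0/0 (H1) depth=0
  + 188.227.208.0/20 (H2) depth=20
  Q 188.224.6.169: descend 10111100111000 ; hops seen [H1,H2,H1,H4] ; pick H4
  Q 188.224.255.64: descend 10111100111000 ; hops seen [H1,H2,H1,H4] ; pick H4
  + 188.227.208.106/32 (H1) depth=32
  - 184.101.217.0/28 clear@28
  + 184.101.217.0/24 (H2) depth=24
  + 188.0.0.0/8 (H4) depth=8
  Q 188.224.136.151: descend 10111100111000 ; hops seen [H1,H2,H4,H1,H4] ; pick H4
  + 188.227.208.0/24 (H2) depth=24
  - 128.0.0.0/1 clear@1
  + 184.101.217.11/32 (H3) depth=32
  Q 184.96.0.37: descend 1011100001100 ; hops seen [H1,H4] ; pick H4
  + 188.224.0.0/12 (H2) depth=12
  + 184.101.217.11/32 (H3) depth=32

== LOOKUPS ==
["H2","H2","H4","H4","H2","H4","H4","H4","H4","H4"]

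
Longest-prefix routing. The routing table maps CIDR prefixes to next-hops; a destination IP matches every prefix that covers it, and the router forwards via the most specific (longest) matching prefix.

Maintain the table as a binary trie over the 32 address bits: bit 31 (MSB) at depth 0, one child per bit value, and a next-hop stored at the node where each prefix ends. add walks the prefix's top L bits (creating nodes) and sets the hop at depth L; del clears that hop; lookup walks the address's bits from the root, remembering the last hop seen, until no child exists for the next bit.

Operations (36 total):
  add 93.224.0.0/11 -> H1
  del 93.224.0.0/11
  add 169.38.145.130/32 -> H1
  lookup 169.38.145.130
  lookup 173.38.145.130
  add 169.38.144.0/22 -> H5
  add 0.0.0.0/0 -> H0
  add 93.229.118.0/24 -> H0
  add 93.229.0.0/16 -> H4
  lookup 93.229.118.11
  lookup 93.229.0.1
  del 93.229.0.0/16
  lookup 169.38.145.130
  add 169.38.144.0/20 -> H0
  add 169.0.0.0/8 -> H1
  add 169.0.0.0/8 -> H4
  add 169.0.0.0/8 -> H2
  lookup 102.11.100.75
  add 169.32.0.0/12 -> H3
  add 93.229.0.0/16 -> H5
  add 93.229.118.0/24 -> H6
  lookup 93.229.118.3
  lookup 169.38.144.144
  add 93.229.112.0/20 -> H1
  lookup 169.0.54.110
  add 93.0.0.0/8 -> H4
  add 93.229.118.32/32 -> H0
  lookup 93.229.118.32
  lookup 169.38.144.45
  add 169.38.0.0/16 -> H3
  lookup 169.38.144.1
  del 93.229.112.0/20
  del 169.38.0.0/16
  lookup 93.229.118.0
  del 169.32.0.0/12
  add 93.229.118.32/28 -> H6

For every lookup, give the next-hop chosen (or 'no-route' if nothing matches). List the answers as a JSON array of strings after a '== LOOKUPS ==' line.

Apply in order:
  + 93.224.0.0/11 (H1) depth=11
  del 93.224.0.0/11 (clear depth 11)
  + 169.38.145.130/32 (H1) depth=32
  lookup 169.38.145.130: bits 10101001001001101001000110000010 walk d0:-→d1:-→d2:-→d3:-→d4:-→d5:-→d6:-→d7:-→d8:-→d9:-→d10:-→d11:-→d12:-→d13:-→d14:-→d15:-→d16:-→d17:-→d18:-→d19:-→d20:-→d21:-→d22:-→d23:-→d24:-→d25:-→d26:-→d27:-→d28:-→d29:-→d30:-→d31:-→d32:H1 -> H1
  lookup 173.38.145.130: bits 10101 walk d0:-→d1:-→d2:-→d3:-→d4:-→d5:- -> no-route
  + 169.38.144.0/22 (H5) depth=22
  + 0.0.0.0/0 (H0) depth=0
  + 93.229.118.0/24 (H0) depth=24
  + 93.229.0.0/16 (H4) depth=16
  lookup 93.229.118.11: bits 010111011110010101110110 walk d0:H0→d1:-→d2:-→d3:-→d4:-→d5:-→d6:-→d7:-→d8:-→d9:-→d10:-→d11:-→d12:-→d13:-→d14:-→d15:-→d16:H4→d17:-→d18:-→d19:-→d20:-→d21:-→d22:-→d23:-→d24:H0 -> H0
  lookup 93.229.0.1: bits 01011101111001010 walk d0:H0→d1:-→d2:-→d3:-→d4:-→d5:-→d6:-→d7:-→d8:-→d9:-→d10:-→d11:-→d12:-→d13:-→d14:-→d15:-→d16:H4→d17:- -> H4
  del 93.229.0.0/16 (clear depth 16)
  lookup 169.38.145.130: bits 10101001001001101001000110000010 walk d0:H0→d1:-→d2:-→d3:-→d4:-→d5:-→d6:-→d7:-→d8:-→d9:-→d10:-→d11:-→d12:-→d13:-→d14:-→d15:-→d16:-→d17:-→d18:-→d19:-→d20:-→d21:-→d22:H5→d23:-→d24:-→d25:-→d26:-→d27:-→d28:-→d29:-→d30:-→d31:-→d32:H1 -> H1
  + 169.38.144.0/20 (H0) depth=20
  + 169.0.0.0/8 (H1) depth=8
  + 169.0.0.0/8 (H4) depth=8
  + 169.0.0.0/8 (H2) depth=8
  lookup 102.11.100.75: bits 01 walk d0:H0→d1:-→d2:- -> H0
  + 169.32.0.0/12 (H3) depth=12
  + 93.229.0.0/16 (H5) depth=16
  + 93.229.118.0/24 (H6) depth=24
  lookup 93.229.118.3: bits 010111011110010101110110 walk d0:H0→d1:-→d2:-→d3:-→d4:-→d5:-→d6:-→d7:-→d8:-→d9:-→d10:-→d11:-→d12:-→d13:-→d14:-→d15:-→d16:H5→d17:-→d18:-→d19:-→d20:-→d21:-→d22:-→d23:-→d24:H6 -> H6
  lookup 169.38.144.144: bits 10101001001001101001000 walk d0:H0→d1:-→d2:-→d3:-→d4:-→d5:-→d6:-→d7:-→d8:H2→d9:-→d10:-→d11:-→d12:H3→d13:-→d14:-→d15:-→d16:-→d17:-→d18:-→d19:-→d20:H0→d21:-→d22:H5→d23:- -> H5
  + 93.229.112.0/20 (H1) depth=20
  lookup 169.0.54.110: bits 1010100100 walk d0:H0→d1:-→d2:-→d3:-→d4:-→d5:-→d6:-→d7:-→d8:H2→d9:-→d10:- -> H2
  + 93.0.0.0/8 (H4) depth=8
  + 93.229.118.32/32 (H0) depth=32
  lookup 93.229.118.32: bits 01011101111001010111011000100000 walk d0:H0→d1:-→d2:-→d3:-→d4:-→d5:-→d6:-→d7:-→d8:H4→d9:-→d10:-→d11:-→d12:-→d13:-→d14:-→d15:-→d16:H5→d17:-→d18:-→d19:-→d20:H1→d21:-→d22:-→d23:-→d24:H6→d25:-→d26:-→d27:-→d28:-→d29:-→d30:-→d31:-→d32:H0 -> H0
  lookup 169.38.144.45: bits 10101001001001101001000 walk d0:H0→d1:-→d2:-→d3:-→d4:-→d5:-→d6:-→d7:-→d8:H2→d9:-→d10:-→d11:-→d12:H3→d13:-→d14:-→d15:-→d16:-→d17:-→d18:-→d19:-→d20:H0→d21:-→d22:H5→d23:- -> H5
  + 169.38.0.0/16 (H3) depth=16
  lookup 169.38.144.1: bits 10101001001001101001000 walk d0:H0→d1:-→d2:-→d3:-→d4:-→d5:-→d6:-→d7:-→d8:H2→d9:-→d10:-→d11:-→d12:H3→d13:-→d14:-→d15:-→d16:H3→d17:-→d18:-→d19:-→d20:H0→d21:-→d22:H5→d23:- -> H5
  del 93.229.112.0/20 (clear depth 20)
  del 169.38.0.0/16 (clear depth 16)
  lookup 93.229.118.0: bits 01011101111001010111011000 walk d0:H0→d1:-→d2:-→d3:-→d4:-→d5:-→d6:-→d7:-→d8:H4→d9:-→d10:-→d11:-→d12:-→d13:-→d14:-→d15:-→d16:H5→d17:-→d18:-→d19:-→d20:-→d21:-→d22:-→d23:-→d24:H6→d25:-→d26:- -> H6
  del 169.32.0.0/12 (clear depth 12)
  + 93.229.118.32/28 (H6) depth=28

== LOOKUPS ==
["H1","no-route","H0","H4","H1","H0","H6","H5","H2","H0","H5","H5","H6"]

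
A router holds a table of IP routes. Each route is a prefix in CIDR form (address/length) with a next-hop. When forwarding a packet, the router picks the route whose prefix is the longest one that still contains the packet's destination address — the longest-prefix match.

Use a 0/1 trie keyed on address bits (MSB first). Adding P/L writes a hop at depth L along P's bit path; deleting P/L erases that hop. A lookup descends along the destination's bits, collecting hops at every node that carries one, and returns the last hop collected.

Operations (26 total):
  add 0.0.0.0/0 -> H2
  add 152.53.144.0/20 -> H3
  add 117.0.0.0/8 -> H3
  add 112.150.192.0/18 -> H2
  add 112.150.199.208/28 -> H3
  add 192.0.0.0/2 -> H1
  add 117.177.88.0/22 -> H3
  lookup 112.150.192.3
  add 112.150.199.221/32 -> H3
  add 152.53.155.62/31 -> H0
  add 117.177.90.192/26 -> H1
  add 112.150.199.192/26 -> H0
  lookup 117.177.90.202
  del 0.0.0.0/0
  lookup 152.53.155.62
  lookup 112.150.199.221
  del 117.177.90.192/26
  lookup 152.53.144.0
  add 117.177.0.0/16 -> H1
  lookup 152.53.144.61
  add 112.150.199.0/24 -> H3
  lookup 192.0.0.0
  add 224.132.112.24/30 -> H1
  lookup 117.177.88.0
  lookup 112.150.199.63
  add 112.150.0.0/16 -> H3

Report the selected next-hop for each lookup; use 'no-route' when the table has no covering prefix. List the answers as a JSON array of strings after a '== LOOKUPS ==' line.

Process each operation:
  + 0.0.0.0/0 (H2) depth=0
  + 152.53.144.0/20 (H3) depth=20
  + 117.0.0.0/8 (H3) depth=8
  + 112.150.192.0/18 (H2) depth=18
  + 112.150.199.208/28 (H3) depth=28
  + 192.0.0.0/2 (H1) depth=2
  + 117.177.88.0/22 (H3) depth=22
  Q 112.150.192.3: descend 011100001001011011000 ; hops seen [H2,H2] ; pick H2
  + 112.150.199.221/32 (H3) depth=32
  + 152.53.155.62/31 (H0) depth=31
  + 117.177.90.192/26 (H1) depth=26
  + 112.150.199.192/26 (H0) depth=26
  Q 117.177.90.202: descend 01110101101100010101101011 ; hops seen [H2,H3,H3,H1] ; pick H1
  del 0.0.0.0/0 (clear depth 0)
  Q 152.53.155.62: descend 1001100000110101100110110011111 ; hops seen [H3,H0] ; pick H0
  Q 112.150.199.221: descend 01110000100101101100011111011101 ; hops seen [H2,H0,H3,H3] ; pick H3
  del 117.177.90.192/26 (clear depth 26)
  Q 152.53.144.0: descend 10011000001101011001 ; hops seen [H3] ; pick H3
  + 117.177.0.0/16 (H1) depth=16
  Q 152.53.144.61: descend 10011000001101011001 ; hops seen [H3] ; pick H3
  + 112.150.199.0/24 (H3) depth=24
  Q 192.0.0.0: descend 11 ; hops seen [H1] ; pick H1
  + 224.132.112.24/30 (H1) depth=30
  Q 117.177.88.0: descend 0111010110110001010110 ; hops seen [H3,H1,H3] ; pick H3
  Q 112.150.199.63: descend 011100001001011011000111 ; hops seen [H2,H3] ; pick H3
  + 112.150.0.0/16 (H3) depth=16

== LOOKUPS ==
["H2","H1","H0","H3","H3","H3","H1","H3","H3"]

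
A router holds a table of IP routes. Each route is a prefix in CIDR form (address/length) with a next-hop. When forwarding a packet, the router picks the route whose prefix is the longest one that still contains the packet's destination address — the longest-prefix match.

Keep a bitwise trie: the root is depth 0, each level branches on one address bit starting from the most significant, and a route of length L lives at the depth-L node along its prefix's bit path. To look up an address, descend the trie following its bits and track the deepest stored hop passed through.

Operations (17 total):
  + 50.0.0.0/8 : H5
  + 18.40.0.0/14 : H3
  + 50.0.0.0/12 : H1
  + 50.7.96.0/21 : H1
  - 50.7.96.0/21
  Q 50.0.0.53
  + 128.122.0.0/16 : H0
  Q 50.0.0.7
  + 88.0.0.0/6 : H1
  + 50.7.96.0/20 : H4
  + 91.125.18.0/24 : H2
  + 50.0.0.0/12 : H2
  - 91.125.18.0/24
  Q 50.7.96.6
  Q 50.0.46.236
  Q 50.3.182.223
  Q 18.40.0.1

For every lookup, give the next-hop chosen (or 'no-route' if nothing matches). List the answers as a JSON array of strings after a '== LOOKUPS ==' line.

Apply in order:
  + 50.0.0.0/8 (H5) depth=8
  + 18.40.0.0/14 (H3) depth=14
  + 50.0.0.0/12 (H1) depth=12
  + 50.7.96.0/21 (H1) depth=21
  del 50.7.96.0/21 (clear depth 21)
  Q 50.0.0.53: descend 0011001000000 ; hops seen [H5,H1] ; pick H1
  + 128.122.0.0/16 (H0) depth=16
  Q 50.0.0.7: descend 0011001000000 ; hops seen [H5,H1] ; pick H1
  + 88.0.0.0/6 (H1) depth=6
  + 50.7.96.0/20 (H4) depth=20
  + 91.125.18.0/24 (H2) depth=24
  + 50.0.0.0/12 (H2) depth=12
  del 91.125.18.0/24 (clear depth 24)
  Q 50.7.96.6: descend 001100100000011101100 ; hops seen [H5,H2,H4] ; pick H4
  Q 50.0.46.236: descend 0011001000000 ; hops seen [H5,H2] ; pick H2
  Q 50.3.182.223: descend 0011001000000 ; hops seen [H5,H2] ; pick H2
  Q 18.40.0.1: descend 00010010001010 ; hops seen [H3] ; pick H3

== LOOKUPS ==
["H1","H1","H4","H2","H2","H3"]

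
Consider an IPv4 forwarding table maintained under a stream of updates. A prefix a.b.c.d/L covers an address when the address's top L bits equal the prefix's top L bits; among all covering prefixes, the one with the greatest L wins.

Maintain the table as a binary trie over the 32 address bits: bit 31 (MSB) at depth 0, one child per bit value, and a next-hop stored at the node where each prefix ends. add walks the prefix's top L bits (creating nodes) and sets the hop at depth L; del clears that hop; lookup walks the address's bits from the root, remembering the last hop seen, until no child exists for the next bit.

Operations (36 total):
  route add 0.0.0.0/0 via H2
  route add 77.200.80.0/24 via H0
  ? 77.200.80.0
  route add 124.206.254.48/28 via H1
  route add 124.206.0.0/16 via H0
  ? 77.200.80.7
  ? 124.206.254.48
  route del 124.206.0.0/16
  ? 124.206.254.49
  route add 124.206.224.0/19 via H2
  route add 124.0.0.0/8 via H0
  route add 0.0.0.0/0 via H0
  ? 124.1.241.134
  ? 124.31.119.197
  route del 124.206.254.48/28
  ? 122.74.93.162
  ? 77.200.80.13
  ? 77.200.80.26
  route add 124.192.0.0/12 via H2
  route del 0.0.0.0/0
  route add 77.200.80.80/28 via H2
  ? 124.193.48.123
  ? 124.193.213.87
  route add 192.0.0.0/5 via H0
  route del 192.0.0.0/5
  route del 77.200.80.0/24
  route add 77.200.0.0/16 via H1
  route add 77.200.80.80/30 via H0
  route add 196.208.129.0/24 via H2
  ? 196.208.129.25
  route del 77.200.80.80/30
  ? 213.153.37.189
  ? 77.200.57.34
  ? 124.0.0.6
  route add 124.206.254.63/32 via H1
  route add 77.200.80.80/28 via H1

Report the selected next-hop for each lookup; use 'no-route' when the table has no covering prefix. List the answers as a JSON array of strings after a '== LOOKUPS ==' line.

Apply in order:
  add 0.0.0.0/0 -> H2 at depth 0
  add 77.200.80.0/24 -> H0 at depth 24
  Q 77.200.80.0: descend 010011011100100001010000 ; hops seen [H2,H0] ; pick H0
  add 124.206.254.48/28 -> H1 at depth 28
  add 124.206.0.0/16 -> H0 at depth 16
  Q 77.200.80.7: descend 010011011100100001010000 ; hops seen [H2,H0] ; pick H0
  Q 124.206.254.48: descend 0111110011001110111111100011 ; hops seen [H2,H0,H1] ; pick H1
  - 124.206.0.0/16 clear@16
  Q 124.206.254.49: descend 0111110011001110111111100011 ; hops seen [H2,H1] ; pick H1
  add 124.206.224.0/19 -> H2 at depth 19
  add 124.0.0.0/8 -> H0 at depth 8
  add 0.0.0.0/0 -> H0 at depth 0
  Q 124.1.241.134: descend 01111100 ; hops seen [H0,H0] ; pick H0
  Q 124.31.119.197: descend 01111100 ; hops seen [H0,H0] ; pick H0
  - 124.206.254.48/28 clear@28
  Q 122.74.93.162: descend 01111 ; hops seen [H0] ; pick H0
  Q 77.200.80.13: descend 010011011100100001010000 ; hops seen [H0,H0] ; pick H0
  Q 77.200.80.26: descend 010011011100100001010000 ; hops seen [H0,H0] ; pick H0
  add 124.192.0.0/12 -> H2 at depth 12
  - 0.0.0.0/0 clear@0
  add 77.200.80.80/28 -> H2 at depth 28
  Q 124.193.48.123: descend 011111001100 ; hops seen [H0,H2] ; pick H2
  Q 124.193.213.87: descend 011111001100 ; hops seen [H0,H2] ; pick H2
  add 192.0.0.0/5 -> H0 at depth 5
  - 192.0.0.0/5 clear@5
  - 77.200.80.0/24 clear@24
  add 77.200.0.0/16 -> H1 at depth 16
  add 77.200.80.80/30 -> H0 at depth 30
  add 196.208.129.0/24 -> H2 at depth 24
  Q 196.208.129.25: descend 110001001101000010000001 ; hops seen [H2] ; pick H2
  - 77.200.80.80/30 clear@30
  Q 213.153.37.189: descend 110 ; hops seen [∅] ; pick no-route
  Q 77.200.57.34: descend 01001101110010000 ; hops seen [H1] ; pick H1
  Q 124.0.0.6: descend 01111100 ; hops seen [H0] ; pick H0
  add 124.206.254.63/32 -> H1 at depth 32
  add 77.200.80.80/28 -> H1 at depth 28

== LOOKUPS ==
["H0","H0","H1","H1","H0","H0","H0","H0","H0","H2","H2","H2","no-route","H1","H0"]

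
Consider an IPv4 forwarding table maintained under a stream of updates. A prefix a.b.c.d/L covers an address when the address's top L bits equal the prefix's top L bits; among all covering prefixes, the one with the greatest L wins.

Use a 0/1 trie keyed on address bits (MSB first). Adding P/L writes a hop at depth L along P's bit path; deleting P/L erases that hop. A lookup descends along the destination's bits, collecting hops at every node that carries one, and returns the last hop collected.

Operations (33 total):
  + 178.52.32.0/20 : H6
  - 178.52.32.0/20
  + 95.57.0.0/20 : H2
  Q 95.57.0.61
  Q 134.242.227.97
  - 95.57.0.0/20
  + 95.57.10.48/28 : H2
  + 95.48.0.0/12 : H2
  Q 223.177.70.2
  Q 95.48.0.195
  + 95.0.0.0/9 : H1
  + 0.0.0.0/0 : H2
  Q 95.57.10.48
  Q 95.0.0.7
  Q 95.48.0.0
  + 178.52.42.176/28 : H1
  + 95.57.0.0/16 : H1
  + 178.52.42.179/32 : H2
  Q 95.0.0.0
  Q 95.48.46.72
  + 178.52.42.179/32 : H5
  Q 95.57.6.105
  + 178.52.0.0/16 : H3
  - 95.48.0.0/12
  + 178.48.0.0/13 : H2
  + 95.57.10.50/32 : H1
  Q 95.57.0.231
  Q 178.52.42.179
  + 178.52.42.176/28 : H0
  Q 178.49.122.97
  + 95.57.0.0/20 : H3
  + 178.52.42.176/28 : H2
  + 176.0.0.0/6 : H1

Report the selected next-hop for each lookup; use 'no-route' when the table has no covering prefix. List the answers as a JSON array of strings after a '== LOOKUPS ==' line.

Process each operation:
  add 178.52.32.0/20 -> H6 at depth 20
  del 178.52.32.0/20 (clear depth 20)
  add 95.57.0.0/20 -> H2 at depth 20
  Q 95.57.0.61: descend 01011111001110010000 ; hops seen [H2] ; pick H2
  Q 134.242.227.97: descend 10 ; hops seen [∅] ; pick no-route
  del 95.57.0.0/20 (clear depth 20)
  add 95.57.10.48/28 -> H2 at depth 28
  add 95.48.0.0/12 -> H2 at depth 12
  Q 223.177.70.2: descend 1 ; hops seen [∅] ; pick no-route
  Q 95.48.0.195: descend 010111110011 ; hops seen [H2] ; pick H2
  add 95.0.0.0/9 -> H1 at depth 9
  add 0.0.0.0/0 -> H2 at depth 0
  Q 95.57.10.48: descend 0101111100111001000010100011 ; hops seen [H2,H1,H2,H2] ; pick H2
  Q 95.0.0.7: descend 0101111100 ; hops seen [H2,H1] ; pick H1
  Q 95.48.0.0: descend 010111110011 ; hops seen [H2,H1,H2] ; pick H2
  add 178.52.42.176/28 -> H1 at depth 28
  add 95.57.0.0/16 -> H1 at depth 16
  add 178.52.42.179/32 -> H2 at depth 32
  Q 95.0.0.0: descend 0101111100 ; hops seen [H2,H1] ; pick H1
  Q 95.48.46.72: descend 010111110011 ; hops seen [H2,H1,H2] ; pick H2
  add 178.52.42.179/32 -> H5 at depth 32
  Q 95.57.6.105: descend 01011111001110010000 ; hops seen [H2,H1,H2,H1] ; pick H1
  add 178.52.0.0/16 -> H3 at depth 16
  del 95.48.0.0/12 (clear depth 12)
  add 178.48.0.0/13 -> H2 at depth 13
  add 95.57.10.50/32 -> H1 at depth 32
  Q 95.57.0.231: descend 01011111001110010000 ; hops seen [H2,H1,H1] ; pick H1
  Q 178.52.42.179: descend 10110010001101000010101010110011 ; hops seen [H2,H2,H3,H1,H5] ; pick H5
  add 178.52.42.176/28 -> H0 at depth 28
  Q 178.49.122.97: descend 1011001000110 ; hops seen [H2,H2] ; pick H2
  add 95.57.0.0/20 -> H3 at depth 20
  add 178.52.42.176/28 -> H2 at depth 28
  add 176.0.0.0/6 -> H1 at depth 6

== LOOKUPS ==
["H2","no-route","no-route","H2","H2","H1","H2","H1","H2","H1","H1","H5","H2"]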